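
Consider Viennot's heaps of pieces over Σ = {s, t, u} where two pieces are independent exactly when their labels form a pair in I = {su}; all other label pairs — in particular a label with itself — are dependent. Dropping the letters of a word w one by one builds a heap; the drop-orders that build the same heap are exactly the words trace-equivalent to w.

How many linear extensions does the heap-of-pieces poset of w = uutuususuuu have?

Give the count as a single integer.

#0=u has no predecessor
#1=u depends on [0:u]
#2=t depends on [1:u]
#3=u depends on [2:t]
#4=u depends on [3:u]
#5=s depends on [2:t]
#6=u depends on [4:u]
#7=s depends on [5:s]
#8=u depends on [6:u]
#9=u depends on [8:u]
#10=u depends on [9:u]
sources: [0:u]
N(rest) = Σ N(rest − s) over sources s of rest; N(one piece) = 1:
  size 1 → [7]=1  [10]=1
  size 2 → [5,7]=1  [7,10]=2  [9,10]=1
  size 3 → [5,7,10]=3  [7,9,10]=3  [8,9,10]=1
  size 4 → [5,7,9,10]=6  [6,8,9,10]=1  [7,8,9,10]=4
  size 5 → [4,6,8,9,10]=1  [5,7,8,9,10]=10  [6,7,8,9,10]=5
  size 6 → [3,4,6,8,9,10]=1  [4,6,7,8,9,10]=6  [5,6,7,8,9,10]=15
  size 7 → [3,4,6,7,8,9,10]=7  [4,5,6,7,8,9,10]=21
  size 8 → [3,4,5,6,7,8,9,10]=28
  size 9 → [2,3,4,5,6,7,8,9,10]=28
  first=0(u) contributes 28

28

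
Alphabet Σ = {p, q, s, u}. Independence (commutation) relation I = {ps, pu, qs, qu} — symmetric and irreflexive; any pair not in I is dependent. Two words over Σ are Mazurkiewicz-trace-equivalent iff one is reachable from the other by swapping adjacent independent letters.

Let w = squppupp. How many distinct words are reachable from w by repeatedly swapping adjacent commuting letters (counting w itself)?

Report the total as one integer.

56

drop 0:s onto floor
drop 1:q onto floor
drop 2:u onto {0:s}
drop 3:p onto {1:q}
drop 4:p onto {3:p}
drop 5:u onto {2:u}
drop 6:p onto {4:p}
drop 7:p onto {6:p}
ground layer = {0:s, 1:q}
drop-orders for the pieces not yet dropped (sum over which currently-grounded one goes next):
  1 to go: {5} 1  {7} 1
  2 to go: {2,5} 1  {5,7} 2  {6,7} 1
  3 to go: {0,2,5} 1  {2,5,7} 3  {4,6,7} 1  {5,6,7} 3
  4 to go: {0,2,5,7} 4  {2,5,6,7} 6  {3,4,6,7} 1  {4,5,6,7} 4
  5 to go: {0,2,5,6,7} 10  {1,3,4,6,7} 1  {2,4,5,6,7} 10  {3,4,5,6,7} 5
  6 to go: {0,2,4,5,6,7} 20  {1,3,4,5,6,7} 6  {2,3,4,5,6,7} 15
  if 0:s drops first: 21 orders
  if 1:q drops first: 35 orders
heap linearizations: 56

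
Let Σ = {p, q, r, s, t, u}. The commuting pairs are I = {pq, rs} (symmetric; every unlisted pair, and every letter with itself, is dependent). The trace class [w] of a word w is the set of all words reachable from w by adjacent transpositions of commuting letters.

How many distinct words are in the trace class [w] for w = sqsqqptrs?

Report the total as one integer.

6

#0=s has no predecessor
#1=q depends on [0:s]
#2=s depends on [1:q]
#3=q depends on [2:s]
#4=q depends on [3:q]
#5=p depends on [2:s]
#6=t depends on [4:q, 5:p]
#7=r depends on [6:t]
#8=s depends on [6:t]
sources: [0:s]
N(rest) = Σ N(rest − s) over sources s of rest; N(one piece) = 1:
  size 1 → [7]=1  [8]=1
  size 2 → [7,8]=2
  size 3 → [6,7,8]=2
  size 4 → [4,6,7,8]=2  [5,6,7,8]=2
  size 5 → [3,4,6,7,8]=2  [4,5,6,7,8]=4
  size 6 → [3,4,5,6,7,8]=6
  size 7 → [2,3,4,5,6,7,8]=6
  first=0(s) contributes 6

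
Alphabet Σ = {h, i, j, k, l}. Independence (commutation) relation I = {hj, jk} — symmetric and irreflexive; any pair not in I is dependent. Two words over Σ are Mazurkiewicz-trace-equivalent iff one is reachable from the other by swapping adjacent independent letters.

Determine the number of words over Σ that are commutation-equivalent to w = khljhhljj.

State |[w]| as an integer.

3

drop 0:k onto floor
drop 1:h onto {0:k}
drop 2:l onto {1:h}
drop 3:j onto {2:l}
drop 4:h onto {2:l}
drop 5:h onto {4:h}
drop 6:l onto {3:j, 5:h}
drop 7:j onto {6:l}
drop 8:j onto {7:j}
ground layer = {0:k}
drop-orders for the pieces not yet dropped (sum over which currently-grounded one goes next):
  1 to go: {8} 1
  2 to go: {7,8} 1
  3 to go: {6,7,8} 1
  4 to go: {3,6,7,8} 1  {5,6,7,8} 1
  5 to go: {3,5,6,7,8} 2  {4,5,6,7,8} 1
  6 to go: {3,4,5,6,7,8} 3
  7 to go: {2,3,4,5,6,7,8} 3
  if 0:k drops first: 3 orders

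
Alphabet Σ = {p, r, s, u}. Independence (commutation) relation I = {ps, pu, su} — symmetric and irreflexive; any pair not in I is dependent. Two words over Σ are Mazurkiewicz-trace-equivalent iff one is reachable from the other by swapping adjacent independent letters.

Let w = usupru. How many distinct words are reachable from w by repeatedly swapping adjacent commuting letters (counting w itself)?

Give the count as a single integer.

piece 0:u — minimal
piece 1:s — minimal
piece 2:u rests on {0:u}
piece 3:p — minimal
piece 4:r rests on {1:s, 2:u, 3:p}
piece 5:u rests on {4:r}
minimal pieces: {0:u, 1:s, 3:p}
ways to finish when only these pieces remain (= sum over removing one remaining piece with nothing left below it):
  1 left: {5}→1
  2 left: {4,5}→1
  3 left: {1,4,5}→1  {2,4,5}→1  {3,4,5}→1
  4 left: {0,2,4,5}→1  {1,2,4,5}→2  {1,3,4,5}→2  {2,3,4,5}→2
  placing 0:u first → 6 extensions
  placing 1:s first → 3 extensions
  placing 3:p first → 3 extensions
total linear extensions = 12

12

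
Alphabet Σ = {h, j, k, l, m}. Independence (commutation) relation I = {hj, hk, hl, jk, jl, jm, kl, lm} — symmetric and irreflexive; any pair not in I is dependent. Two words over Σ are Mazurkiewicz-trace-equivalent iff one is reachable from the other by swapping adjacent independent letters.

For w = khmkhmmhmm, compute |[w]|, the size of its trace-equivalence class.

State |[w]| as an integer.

0(k) covers ∅
1(h) covers ∅
2(m) covers 0:k, 1:h
3(k) covers 2:m
4(h) covers 2:m
5(m) covers 3:k, 4:h
6(m) covers 5:m
7(h) covers 6:m
8(m) covers 7:h
9(m) covers 8:m
floor of heap: 0:k, 1:h
completions by unplaced set U, small U first (add the entries for U minus each lowest piece of U):
  |U|=1: {9}:1
  |U|=2: {8,9}:1
  |U|=3: {7,8,9}:1
  |U|=4: {6,7,8,9}:1
  |U|=5: {5,6,7,8,9}:1
  |U|=6: {3,5,6,7,8,9}:1  {4,5,6,7,8,9}:1
  |U|=7: {3,4,5,6,7,8,9}:2
  |U|=8: {2,3,4,5,6,7,8,9}:2
  start at 0(k): 2
  start at 1(h): 2
sum over floor = 4

4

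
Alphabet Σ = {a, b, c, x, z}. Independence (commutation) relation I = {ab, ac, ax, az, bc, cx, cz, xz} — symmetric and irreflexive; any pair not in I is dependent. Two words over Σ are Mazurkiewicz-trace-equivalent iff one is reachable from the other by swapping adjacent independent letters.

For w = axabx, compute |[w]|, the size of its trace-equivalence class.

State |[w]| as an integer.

10

piece 0:a — minimal
piece 1:x — minimal
piece 2:a rests on {0:a}
piece 3:b rests on {1:x}
piece 4:x rests on {3:b}
minimal pieces: {0:a, 1:x}
ways to finish when only these pieces remain (= sum over removing one remaining piece with nothing left below it):
  1 left: {2}→1  {4}→1
  2 left: {0,2}→1  {2,4}→2  {3,4}→1
  3 left: {0,2,4}→3  {1,3,4}→1  {2,3,4}→3
  placing 0:a first → 4 extensions
  placing 1:x first → 6 extensions
total linear extensions = 10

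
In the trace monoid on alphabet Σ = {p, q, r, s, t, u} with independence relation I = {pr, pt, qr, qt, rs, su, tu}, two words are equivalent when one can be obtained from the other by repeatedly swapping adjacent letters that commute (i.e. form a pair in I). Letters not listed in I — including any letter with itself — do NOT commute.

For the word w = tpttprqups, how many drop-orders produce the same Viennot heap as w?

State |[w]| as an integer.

#0=t has no predecessor
#1=p has no predecessor
#2=t depends on [0:t]
#3=t depends on [2:t]
#4=p depends on [1:p]
#5=r depends on [3:t]
#6=q depends on [4:p]
#7=u depends on [5:r, 6:q]
#8=p depends on [7:u]
#9=s depends on [8:p]
sources: [0:t, 1:p]
N(rest) = Σ N(rest − s) over sources s of rest; N(one piece) = 1:
  size 1 → [9]=1
  size 2 → [8,9]=1
  size 3 → [7,8,9]=1
  size 4 → [5,7,8,9]=1  [6,7,8,9]=1
  size 5 → [3,5,7,8,9]=1  [4,6,7,8,9]=1  [5,6,7,8,9]=2
  size 6 → [1,4,6,7,8,9]=1  [2,3,5,7,8,9]=1  [3,5,6,7,8,9]=3  [4,5,6,7,8,9]=3
  size 7 → [0,2,3,5,7,8,9]=1  [1,4,5,6,7,8,9]=4  [2,3,5,6,7,8,9]=4  [3,4,5,6,7,8,9]=6
  size 8 → [0,2,3,5,6,7,8,9]=5  [1,3,4,5,6,7,8,9]=10  [2,3,4,5,6,7,8,9]=10
  first=0(t) contributes 20
  first=1(p) contributes 15
|[w]| = 35

35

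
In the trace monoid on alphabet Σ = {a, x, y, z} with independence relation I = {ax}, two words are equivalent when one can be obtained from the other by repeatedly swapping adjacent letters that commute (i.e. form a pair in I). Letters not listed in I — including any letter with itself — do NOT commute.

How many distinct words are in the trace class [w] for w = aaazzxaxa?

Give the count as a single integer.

6

drop 0:a onto floor
drop 1:a onto {0:a}
drop 2:a onto {1:a}
drop 3:z onto {2:a}
drop 4:z onto {3:z}
drop 5:x onto {4:z}
drop 6:a onto {4:z}
drop 7:x onto {5:x}
drop 8:a onto {6:a}
ground layer = {0:a}
drop-orders for the pieces not yet dropped (sum over which currently-grounded one goes next):
  1 to go: {7} 1  {8} 1
  2 to go: {5,7} 1  {6,8} 1  {7,8} 2
  3 to go: {5,7,8} 3  {6,7,8} 3
  4 to go: {5,6,7,8} 6
  5 to go: {4,5,6,7,8} 6
  6 to go: {3,4,5,6,7,8} 6
  7 to go: {2,3,4,5,6,7,8} 6
  if 0:a drops first: 6 orders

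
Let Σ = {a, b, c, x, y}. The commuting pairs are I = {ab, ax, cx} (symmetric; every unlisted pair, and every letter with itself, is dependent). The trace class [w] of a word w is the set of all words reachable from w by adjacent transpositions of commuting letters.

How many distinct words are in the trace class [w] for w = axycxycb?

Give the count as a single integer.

drop 0:a onto floor
drop 1:x onto floor
drop 2:y onto {0:a, 1:x}
drop 3:c onto {2:y}
drop 4:x onto {2:y}
drop 5:y onto {3:c, 4:x}
drop 6:c onto {5:y}
drop 7:b onto {6:c}
ground layer = {0:a, 1:x}
drop-orders for the pieces not yet dropped (sum over which currently-grounded one goes next):
  1 to go: {7} 1
  2 to go: {6,7} 1
  3 to go: {5,6,7} 1
  4 to go: {3,5,6,7} 1  {4,5,6,7} 1
  5 to go: {3,4,5,6,7} 2
  6 to go: {2,3,4,5,6,7} 2
  if 0:a drops first: 2 orders
  if 1:x drops first: 2 orders
heap linearizations: 4

4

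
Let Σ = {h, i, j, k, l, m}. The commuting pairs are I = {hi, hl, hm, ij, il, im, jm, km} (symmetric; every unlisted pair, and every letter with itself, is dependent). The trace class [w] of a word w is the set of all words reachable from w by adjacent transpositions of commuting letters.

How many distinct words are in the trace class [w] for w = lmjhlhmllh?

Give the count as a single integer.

91

0(l) covers ∅
1(m) covers 0:l
2(j) covers 0:l
3(h) covers 2:j
4(l) covers 1:m, 2:j
5(h) covers 3:h
6(m) covers 4:l
7(l) covers 6:m
8(l) covers 7:l
9(h) covers 5:h
floor of heap: 0:l
completions by unplaced set U, small U first (add the entries for U minus each lowest piece of U):
  |U|=1: {8}:1  {9}:1
  |U|=2: {5,9}:1  {7,8}:1  {8,9}:2
  |U|=3: {3,5,9}:1  {5,8,9}:3  {6,7,8}:1  {7,8,9}:3
  |U|=4: {3,5,8,9}:4  {4,6,7,8}:1  {5,7,8,9}:6  {6,7,8,9}:4
  |U|=5: {1,4,6,7,8}:1  {3,5,7,8,9}:10  {4,6,7,8,9}:5  {5,6,7,8,9}:10
  |U|=6: {1,4,6,7,8,9}:6  {3,5,6,7,8,9}:20  {4,5,6,7,8,9}:15
  |U|=7: {1,4,5,6,7,8,9}:21  {3,4,5,6,7,8,9}:35
  |U|=8: {1,3,4,5,6,7,8,9}:56  {2,3,4,5,6,7,8,9}:35
  start at 0(l): 91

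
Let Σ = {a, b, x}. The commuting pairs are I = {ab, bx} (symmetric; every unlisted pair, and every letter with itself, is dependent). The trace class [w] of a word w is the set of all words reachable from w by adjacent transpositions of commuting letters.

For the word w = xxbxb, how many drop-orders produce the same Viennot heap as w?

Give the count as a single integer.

0(x) covers ∅
1(x) covers 0:x
2(b) covers ∅
3(x) covers 1:x
4(b) covers 2:b
floor of heap: 0:x, 2:b
completions by unplaced set U, small U first (add the entries for U minus each lowest piece of U):
  |U|=1: {3}:1  {4}:1
  |U|=2: {1,3}:1  {2,4}:1  {3,4}:2
  |U|=3: {0,1,3}:1  {1,3,4}:3  {2,3,4}:3
  start at 0(x): 6
  start at 2(b): 4
sum over floor = 10

10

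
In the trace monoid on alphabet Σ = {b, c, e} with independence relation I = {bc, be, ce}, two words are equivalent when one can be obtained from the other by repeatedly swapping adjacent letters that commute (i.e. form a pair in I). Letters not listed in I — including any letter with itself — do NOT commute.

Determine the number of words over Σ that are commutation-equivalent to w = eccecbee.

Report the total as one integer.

280

0(e) covers ∅
1(c) covers ∅
2(c) covers 1:c
3(e) covers 0:e
4(c) covers 2:c
5(b) covers ∅
6(e) covers 3:e
7(e) covers 6:e
floor of heap: 0:e, 1:c, 5:b
completions by unplaced set U, small U first (add the entries for U minus each lowest piece of U):
  |U|=1: {4}:1  {5}:1  {7}:1
  |U|=2: {2,4}:1  {4,5}:2  {4,7}:2  {5,7}:2  {6,7}:1
  |U|=3: {1,2,4}:1  {2,4,5}:3  {2,4,7}:3  {3,6,7}:1  {4,5,7}:6  {4,6,7}:3  {5,6,7}:3
  |U|=4: {0,3,6,7}:1  {1,2,4,5}:4  {1,2,4,7}:4  {2,4,5,7}:12  {2,4,6,7}:6  {3,4,6,7}:4  {3,5,6,7}:4  {4,5,6,7}:12
  |U|=5: {0,3,4,6,7}:5  {0,3,5,6,7}:5  {1,2,4,5,7}:20  {1,2,4,6,7}:10  {2,3,4,6,7}:10  {2,4,5,6,7}:30  {3,4,5,6,7}:20
  |U|=6: {0,2,3,4,6,7}:15  {0,3,4,5,6,7}:30  {1,2,3,4,6,7}:20  {1,2,4,5,6,7}:60  {2,3,4,5,6,7}:60
  start at 0(e): 140
  start at 1(c): 105
  start at 5(b): 35
sum over floor = 280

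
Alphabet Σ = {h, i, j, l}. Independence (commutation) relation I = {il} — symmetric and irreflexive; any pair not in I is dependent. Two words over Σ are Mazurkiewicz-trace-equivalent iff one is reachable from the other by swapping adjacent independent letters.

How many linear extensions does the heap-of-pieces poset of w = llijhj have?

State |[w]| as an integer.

3

#0=l has no predecessor
#1=l depends on [0:l]
#2=i has no predecessor
#3=j depends on [1:l, 2:i]
#4=h depends on [3:j]
#5=j depends on [4:h]
sources: [0:l, 2:i]
N(rest) = Σ N(rest − s) over sources s of rest; N(one piece) = 1:
  size 1 → [5]=1
  size 2 → [4,5]=1
  size 3 → [3,4,5]=1
  size 4 → [1,3,4,5]=1  [2,3,4,5]=1
  first=0(l) contributes 2
  first=2(i) contributes 1
|[w]| = 3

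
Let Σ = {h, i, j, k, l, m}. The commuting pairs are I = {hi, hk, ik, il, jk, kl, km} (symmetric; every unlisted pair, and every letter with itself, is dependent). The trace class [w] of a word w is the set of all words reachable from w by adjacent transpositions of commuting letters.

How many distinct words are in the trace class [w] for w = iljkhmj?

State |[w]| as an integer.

#0=i has no predecessor
#1=l has no predecessor
#2=j depends on [0:i, 1:l]
#3=k has no predecessor
#4=h depends on [2:j]
#5=m depends on [4:h]
#6=j depends on [5:m]
sources: [0:i, 1:l, 3:k]
N(rest) = Σ N(rest − s) over sources s of rest; N(one piece) = 1:
  size 1 → [3]=1  [6]=1
  size 2 → [3,6]=2  [5,6]=1
  size 3 → [3,5,6]=3  [4,5,6]=1
  size 4 → [2,4,5,6]=1  [3,4,5,6]=4
  size 5 → [0,2,4,5,6]=1  [1,2,4,5,6]=1  [2,3,4,5,6]=5
  first=0(i) contributes 6
  first=1(l) contributes 6
  first=3(k) contributes 2
|[w]| = 14

14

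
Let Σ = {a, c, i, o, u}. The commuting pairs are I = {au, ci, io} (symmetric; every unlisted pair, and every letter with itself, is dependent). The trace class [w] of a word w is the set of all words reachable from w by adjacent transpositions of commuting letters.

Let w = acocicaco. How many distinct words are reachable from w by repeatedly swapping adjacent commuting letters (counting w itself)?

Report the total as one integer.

#0=a has no predecessor
#1=c depends on [0:a]
#2=o depends on [1:c]
#3=c depends on [2:o]
#4=i depends on [0:a]
#5=c depends on [3:c]
#6=a depends on [4:i, 5:c]
#7=c depends on [6:a]
#8=o depends on [7:c]
sources: [0:a]
N(rest) = Σ N(rest − s) over sources s of rest; N(one piece) = 1:
  size 1 → [8]=1
  size 2 → [7,8]=1
  size 3 → [6,7,8]=1
  size 4 → [4,6,7,8]=1  [5,6,7,8]=1
  size 5 → [3,5,6,7,8]=1  [4,5,6,7,8]=2
  size 6 → [2,3,5,6,7,8]=1  [3,4,5,6,7,8]=3
  size 7 → [1,2,3,5,6,7,8]=1  [2,3,4,5,6,7,8]=4
  first=0(a) contributes 5

5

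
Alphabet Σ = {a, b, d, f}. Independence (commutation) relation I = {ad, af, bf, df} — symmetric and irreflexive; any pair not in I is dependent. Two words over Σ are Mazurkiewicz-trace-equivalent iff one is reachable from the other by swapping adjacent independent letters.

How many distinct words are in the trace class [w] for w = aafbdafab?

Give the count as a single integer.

piece 0:a — minimal
piece 1:a rests on {0:a}
piece 2:f — minimal
piece 3:b rests on {1:a}
piece 4:d rests on {3:b}
piece 5:a rests on {3:b}
piece 6:f rests on {2:f}
piece 7:a rests on {5:a}
piece 8:b rests on {4:d, 7:a}
minimal pieces: {0:a, 2:f}
ways to finish when only these pieces remain (= sum over removing one remaining piece with nothing left below it):
  1 left: {6}→1  {8}→1
  2 left: {2,6}→1  {4,8}→1  {6,8}→2  {7,8}→1
  3 left: {2,6,8}→3  {4,6,8}→3  {4,7,8}→2  {5,7,8}→1  {6,7,8}→3
  4 left: {2,4,6,8}→6  {2,6,7,8}→6  {4,5,7,8}→3  {4,6,7,8}→8  {5,6,7,8}→4
  5 left: {2,4,6,7,8}→20  {2,5,6,7,8}→10  {3,4,5,7,8}→3  {4,5,6,7,8}→15
  6 left: {1,3,4,5,7,8}→3  {2,4,5,6,7,8}→45  {3,4,5,6,7,8}→18
  7 left: {0,1,3,4,5,7,8}→3  {1,3,4,5,6,7,8}→21  {2,3,4,5,6,7,8}→63
  placing 0:a first → 84 extensions
  placing 2:f first → 24 extensions
total linear extensions = 108

108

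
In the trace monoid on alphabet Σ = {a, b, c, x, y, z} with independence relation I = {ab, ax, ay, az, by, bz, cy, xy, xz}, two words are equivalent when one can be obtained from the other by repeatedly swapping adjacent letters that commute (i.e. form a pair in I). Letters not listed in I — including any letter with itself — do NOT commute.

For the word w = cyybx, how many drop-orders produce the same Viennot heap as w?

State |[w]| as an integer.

drop 0:c onto floor
drop 1:y onto floor
drop 2:y onto {1:y}
drop 3:b onto {0:c}
drop 4:x onto {3:b}
ground layer = {0:c, 1:y}
drop-orders for the pieces not yet dropped (sum over which currently-grounded one goes next):
  1 to go: {2} 1  {4} 1
  2 to go: {1,2} 1  {2,4} 2  {3,4} 1
  3 to go: {0,3,4} 1  {1,2,4} 3  {2,3,4} 3
  if 0:c drops first: 6 orders
  if 1:y drops first: 4 orders
heap linearizations: 10

10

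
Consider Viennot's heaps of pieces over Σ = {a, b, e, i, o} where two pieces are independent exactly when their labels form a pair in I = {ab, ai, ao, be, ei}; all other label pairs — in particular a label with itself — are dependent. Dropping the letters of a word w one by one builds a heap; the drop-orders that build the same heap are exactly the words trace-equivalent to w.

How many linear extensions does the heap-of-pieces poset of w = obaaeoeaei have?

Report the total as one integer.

#0=o has no predecessor
#1=b depends on [0:o]
#2=a has no predecessor
#3=a depends on [2:a]
#4=e depends on [0:o, 3:a]
#5=o depends on [1:b, 4:e]
#6=e depends on [5:o]
#7=a depends on [6:e]
#8=e depends on [7:a]
#9=i depends on [5:o]
sources: [0:o, 2:a]
N(rest) = Σ N(rest − s) over sources s of rest; N(one piece) = 1:
  size 1 → [8]=1  [9]=1
  size 2 → [7,8]=1  [8,9]=2
  size 3 → [6,7,8]=1  [7,8,9]=3
  size 4 → [6,7,8,9]=4
  size 5 → [5,6,7,8,9]=4
  size 6 → [1,5,6,7,8,9]=4  [4,5,6,7,8,9]=4
  size 7 → [1,4,5,6,7,8,9]=8  [3,4,5,6,7,8,9]=4
  size 8 → [0,1,4,5,6,7,8,9]=8  [1,3,4,5,6,7,8,9]=12  [2,3,4,5,6,7,8,9]=4
  first=0(o) contributes 16
  first=2(a) contributes 20
|[w]| = 36

36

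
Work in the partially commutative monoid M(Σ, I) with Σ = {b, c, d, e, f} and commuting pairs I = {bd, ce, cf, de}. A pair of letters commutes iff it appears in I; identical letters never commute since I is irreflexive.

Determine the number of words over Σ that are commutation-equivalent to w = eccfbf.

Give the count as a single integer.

0(e) covers ∅
1(c) covers ∅
2(c) covers 1:c
3(f) covers 0:e
4(b) covers 2:c, 3:f
5(f) covers 4:b
floor of heap: 0:e, 1:c
completions by unplaced set U, small U first (add the entries for U minus each lowest piece of U):
  |U|=1: {5}:1
  |U|=2: {4,5}:1
  |U|=3: {2,4,5}:1  {3,4,5}:1
  |U|=4: {0,3,4,5}:1  {1,2,4,5}:1  {2,3,4,5}:2
  start at 0(e): 3
  start at 1(c): 3
sum over floor = 6

6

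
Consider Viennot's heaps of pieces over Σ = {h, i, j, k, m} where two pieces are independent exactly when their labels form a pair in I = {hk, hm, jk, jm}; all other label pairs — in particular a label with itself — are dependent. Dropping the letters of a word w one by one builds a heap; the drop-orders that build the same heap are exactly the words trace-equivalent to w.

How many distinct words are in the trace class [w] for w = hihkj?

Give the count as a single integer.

piece 0:h — minimal
piece 1:i rests on {0:h}
piece 2:h rests on {1:i}
piece 3:k rests on {1:i}
piece 4:j rests on {2:h}
minimal pieces: {0:h}
ways to finish when only these pieces remain (= sum over removing one remaining piece with nothing left below it):
  1 left: {3}→1  {4}→1
  2 left: {2,4}→1  {3,4}→2
  3 left: {2,3,4}→3
  placing 0:h first → 3 extensions

3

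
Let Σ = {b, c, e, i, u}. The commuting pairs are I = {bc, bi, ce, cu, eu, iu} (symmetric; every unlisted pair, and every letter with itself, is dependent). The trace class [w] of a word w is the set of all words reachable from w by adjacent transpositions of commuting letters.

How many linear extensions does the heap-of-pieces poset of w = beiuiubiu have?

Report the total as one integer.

65

piece 0:b — minimal
piece 1:e rests on {0:b}
piece 2:i rests on {1:e}
piece 3:u rests on {0:b}
piece 4:i rests on {2:i}
piece 5:u rests on {3:u}
piece 6:b rests on {1:e, 5:u}
piece 7:i rests on {4:i}
piece 8:u rests on {6:b}
minimal pieces: {0:b}
ways to finish when only these pieces remain (= sum over removing one remaining piece with nothing left below it):
  1 left: {7}→1  {8}→1
  2 left: {4,7}→1  {6,8}→1  {7,8}→2
  3 left: {2,4,7}→1  {4,7,8}→3  {5,6,8}→1  {6,7,8}→3
  4 left: {2,4,7,8}→4  {3,5,6,8}→1  {4,6,7,8}→6  {5,6,7,8}→4
  5 left: {2,4,6,7,8}→10  {3,5,6,7,8}→5  {4,5,6,7,8}→10
  6 left: {1,2,4,6,7,8}→10  {2,4,5,6,7,8}→20  {3,4,5,6,7,8}→15
  7 left: {1,2,4,5,6,7,8}→30  {2,3,4,5,6,7,8}→35
  placing 0:b first → 65 extensions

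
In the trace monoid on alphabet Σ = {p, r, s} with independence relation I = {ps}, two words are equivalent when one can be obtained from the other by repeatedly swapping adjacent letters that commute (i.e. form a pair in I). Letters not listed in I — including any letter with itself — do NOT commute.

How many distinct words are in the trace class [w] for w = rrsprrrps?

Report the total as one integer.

drop 0:r onto floor
drop 1:r onto {0:r}
drop 2:s onto {1:r}
drop 3:p onto {1:r}
drop 4:r onto {2:s, 3:p}
drop 5:r onto {4:r}
drop 6:r onto {5:r}
drop 7:p onto {6:r}
drop 8:s onto {6:r}
ground layer = {0:r}
drop-orders for the pieces not yet dropped (sum over which currently-grounded one goes next):
  1 to go: {7} 1  {8} 1
  2 to go: {7,8} 2
  3 to go: {6,7,8} 2
  4 to go: {5,6,7,8} 2
  5 to go: {4,5,6,7,8} 2
  6 to go: {2,4,5,6,7,8} 2  {3,4,5,6,7,8} 2
  7 to go: {2,3,4,5,6,7,8} 4
  if 0:r drops first: 4 orders

4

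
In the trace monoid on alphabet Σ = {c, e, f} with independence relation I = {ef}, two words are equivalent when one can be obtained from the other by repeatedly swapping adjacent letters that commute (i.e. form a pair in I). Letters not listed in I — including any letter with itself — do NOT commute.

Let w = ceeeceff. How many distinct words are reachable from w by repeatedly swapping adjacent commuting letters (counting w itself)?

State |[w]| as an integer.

3

0(c) covers ∅
1(e) covers 0:c
2(e) covers 1:e
3(e) covers 2:e
4(c) covers 3:e
5(e) covers 4:c
6(f) covers 4:c
7(f) covers 6:f
floor of heap: 0:c
completions by unplaced set U, small U first (add the entries for U minus each lowest piece of U):
  |U|=1: {5}:1  {7}:1
  |U|=2: {5,7}:2  {6,7}:1
  |U|=3: {5,6,7}:3
  |U|=4: {4,5,6,7}:3
  |U|=5: {3,4,5,6,7}:3
  |U|=6: {2,3,4,5,6,7}:3
  start at 0(c): 3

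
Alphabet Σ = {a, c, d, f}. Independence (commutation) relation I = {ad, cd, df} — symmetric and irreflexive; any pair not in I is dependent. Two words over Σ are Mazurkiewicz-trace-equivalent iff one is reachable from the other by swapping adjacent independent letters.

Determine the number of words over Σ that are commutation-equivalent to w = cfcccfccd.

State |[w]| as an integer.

9

piece 0:c — minimal
piece 1:f rests on {0:c}
piece 2:c rests on {1:f}
piece 3:c rests on {2:c}
piece 4:c rests on {3:c}
piece 5:f rests on {4:c}
piece 6:c rests on {5:f}
piece 7:c rests on {6:c}
piece 8:d — minimal
minimal pieces: {0:c, 8:d}
ways to finish when only these pieces remain (= sum over removing one remaining piece with nothing left below it):
  1 left: {7}→1  {8}→1
  2 left: {6,7}→1  {7,8}→2
  3 left: {5,6,7}→1  {6,7,8}→3
  4 left: {4,5,6,7}→1  {5,6,7,8}→4
  5 left: {3,4,5,6,7}→1  {4,5,6,7,8}→5
  6 left: {2,3,4,5,6,7}→1  {3,4,5,6,7,8}→6
  7 left: {1,2,3,4,5,6,7}→1  {2,3,4,5,6,7,8}→7
  placing 0:c first → 8 extensions
  placing 8:d first → 1 extensions
total linear extensions = 9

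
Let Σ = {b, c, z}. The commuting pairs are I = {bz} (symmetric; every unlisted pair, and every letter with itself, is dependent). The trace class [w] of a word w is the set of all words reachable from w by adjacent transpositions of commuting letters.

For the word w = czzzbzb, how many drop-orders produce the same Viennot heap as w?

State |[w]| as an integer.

15

drop 0:c onto floor
drop 1:z onto {0:c}
drop 2:z onto {1:z}
drop 3:z onto {2:z}
drop 4:b onto {0:c}
drop 5:z onto {3:z}
drop 6:b onto {4:b}
ground layer = {0:c}
drop-orders for the pieces not yet dropped (sum over which currently-grounded one goes next):
  1 to go: {5} 1  {6} 1
  2 to go: {3,5} 1  {4,6} 1  {5,6} 2
  3 to go: {2,3,5} 1  {3,5,6} 3  {4,5,6} 3
  4 to go: {1,2,3,5} 1  {2,3,5,6} 4  {3,4,5,6} 6
  5 to go: {1,2,3,5,6} 5  {2,3,4,5,6} 10
  if 0:c drops first: 15 orders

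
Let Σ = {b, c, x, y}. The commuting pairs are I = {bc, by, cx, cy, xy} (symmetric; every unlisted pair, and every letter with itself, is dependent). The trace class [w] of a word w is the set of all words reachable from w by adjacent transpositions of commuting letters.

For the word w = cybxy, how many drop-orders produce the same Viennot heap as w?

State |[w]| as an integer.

piece 0:c — minimal
piece 1:y — minimal
piece 2:b — minimal
piece 3:x rests on {2:b}
piece 4:y rests on {1:y}
minimal pieces: {0:c, 1:y, 2:b}
ways to finish when only these pieces remain (= sum over removing one remaining piece with nothing left below it):
  1 left: {0}→1  {3}→1  {4}→1
  2 left: {0,3}→2  {0,4}→2  {1,4}→1  {2,3}→1  {3,4}→2
  3 left: {0,1,4}→3  {0,2,3}→3  {0,3,4}→6  {1,3,4}→3  {2,3,4}→3
  placing 0:c first → 6 extensions
  placing 1:y first → 12 extensions
  placing 2:b first → 12 extensions
total linear extensions = 30

30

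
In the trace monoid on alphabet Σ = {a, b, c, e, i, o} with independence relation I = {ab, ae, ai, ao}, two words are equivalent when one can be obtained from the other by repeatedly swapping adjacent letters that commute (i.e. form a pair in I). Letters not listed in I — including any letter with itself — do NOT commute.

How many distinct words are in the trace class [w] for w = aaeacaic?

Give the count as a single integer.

#0=a has no predecessor
#1=a depends on [0:a]
#2=e has no predecessor
#3=a depends on [1:a]
#4=c depends on [2:e, 3:a]
#5=a depends on [4:c]
#6=i depends on [4:c]
#7=c depends on [5:a, 6:i]
sources: [0:a, 2:e]
N(rest) = Σ N(rest − s) over sources s of rest; N(one piece) = 1:
  size 1 → [7]=1
  size 2 → [5,7]=1  [6,7]=1
  size 3 → [5,6,7]=2
  size 4 → [4,5,6,7]=2
  size 5 → [2,4,5,6,7]=2  [3,4,5,6,7]=2
  size 6 → [1,3,4,5,6,7]=2  [2,3,4,5,6,7]=4
  first=0(a) contributes 6
  first=2(e) contributes 2
|[w]| = 8

8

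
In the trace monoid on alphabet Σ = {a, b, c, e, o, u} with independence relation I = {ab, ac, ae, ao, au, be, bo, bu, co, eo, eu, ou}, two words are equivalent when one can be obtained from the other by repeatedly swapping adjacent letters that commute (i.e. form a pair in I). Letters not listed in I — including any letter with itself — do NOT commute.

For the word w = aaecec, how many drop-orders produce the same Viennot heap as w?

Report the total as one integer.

piece 0:a — minimal
piece 1:a rests on {0:a}
piece 2:e — minimal
piece 3:c rests on {2:e}
piece 4:e rests on {3:c}
piece 5:c rests on {4:e}
minimal pieces: {0:a, 2:e}
ways to finish when only these pieces remain (= sum over removing one remaining piece with nothing left below it):
  1 left: {1}→1  {5}→1
  2 left: {0,1}→1  {1,5}→2  {4,5}→1
  3 left: {0,1,5}→3  {1,4,5}→3  {3,4,5}→1
  4 left: {0,1,4,5}→6  {1,3,4,5}→4  {2,3,4,5}→1
  placing 0:a first → 5 extensions
  placing 2:e first → 10 extensions
total linear extensions = 15

15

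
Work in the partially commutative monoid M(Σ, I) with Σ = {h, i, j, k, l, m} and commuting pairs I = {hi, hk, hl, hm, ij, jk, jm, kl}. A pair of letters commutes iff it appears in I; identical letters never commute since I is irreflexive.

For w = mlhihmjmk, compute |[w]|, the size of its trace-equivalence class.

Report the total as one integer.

80

drop 0:m onto floor
drop 1:l onto {0:m}
drop 2:h onto floor
drop 3:i onto {1:l}
drop 4:h onto {2:h}
drop 5:m onto {3:i}
drop 6:j onto {1:l, 4:h}
drop 7:m onto {5:m}
drop 8:k onto {7:m}
ground layer = {0:m, 2:h}
drop-orders for the pieces not yet dropped (sum over which currently-grounded one goes next):
  1 to go: {6} 1  {8} 1
  2 to go: {4,6} 1  {6,8} 2  {7,8} 1
  3 to go: {2,4,6} 1  {4,6,8} 3  {5,7,8} 1  {6,7,8} 3
  4 to go: {2,4,6,8} 4  {3,5,7,8} 1  {4,6,7,8} 6  {5,6,7,8} 4
  5 to go: {2,4,6,7,8} 10  {3,5,6,7,8} 5  {4,5,6,7,8} 10
  6 to go: {1,3,5,6,7,8} 5  {2,4,5,6,7,8} 20  {3,4,5,6,7,8} 15
  7 to go: {0,1,3,5,6,7,8} 5  {1,3,4,5,6,7,8} 20  {2,3,4,5,6,7,8} 35
  if 0:m drops first: 55 orders
  if 2:h drops first: 25 orders
heap linearizations: 80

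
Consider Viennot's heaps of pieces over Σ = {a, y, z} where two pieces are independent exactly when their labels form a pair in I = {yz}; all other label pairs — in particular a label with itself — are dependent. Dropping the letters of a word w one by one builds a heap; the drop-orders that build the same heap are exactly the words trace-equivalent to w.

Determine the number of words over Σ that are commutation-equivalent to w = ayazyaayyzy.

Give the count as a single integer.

8

0(a) covers ∅
1(y) covers 0:a
2(a) covers 1:y
3(z) covers 2:a
4(y) covers 2:a
5(a) covers 3:z, 4:y
6(a) covers 5:a
7(y) covers 6:a
8(y) covers 7:y
9(z) covers 6:a
10(y) covers 8:y
floor of heap: 0:a
completions by unplaced set U, small U first (add the entries for U minus each lowest piece of U):
  |U|=1: {9}:1  {10}:1
  |U|=2: {8,10}:1  {9,10}:2
  |U|=3: {7,8,10}:1  {8,9,10}:3
  |U|=4: {7,8,9,10}:4
  |U|=5: {6,7,8,9,10}:4
  |U|=6: {5,6,7,8,9,10}:4
  |U|=7: {3,5,6,7,8,9,10}:4  {4,5,6,7,8,9,10}:4
  |U|=8: {3,4,5,6,7,8,9,10}:8
  |U|=9: {2,3,4,5,6,7,8,9,10}:8
  start at 0(a): 8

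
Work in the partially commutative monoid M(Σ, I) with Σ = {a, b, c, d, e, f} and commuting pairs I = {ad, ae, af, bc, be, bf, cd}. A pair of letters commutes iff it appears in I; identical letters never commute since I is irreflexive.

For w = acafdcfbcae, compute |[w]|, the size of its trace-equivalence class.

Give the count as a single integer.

41

drop 0:a onto floor
drop 1:c onto {0:a}
drop 2:a onto {1:c}
drop 3:f onto {1:c}
drop 4:d onto {3:f}
drop 5:c onto {2:a, 3:f}
drop 6:f onto {4:d, 5:c}
drop 7:b onto {2:a, 4:d}
drop 8:c onto {6:f}
drop 9:a onto {7:b, 8:c}
drop 10:e onto {8:c}
ground layer = {0:a}
drop-orders for the pieces not yet dropped (sum over which currently-grounded one goes next):
  1 to go: {9} 1  {10} 1
  2 to go: {7,9} 1  {9,10} 2
  3 to go: {7,9,10} 3  {8,9,10} 2
  4 to go: {6,8,9,10} 2  {7,8,9,10} 5
  5 to go: {5,6,8,9,10} 2  {6,7,8,9,10} 7
  6 to go: {4,6,7,8,9,10} 7  {5,6,7,8,9,10} 9
  7 to go: {2,5,6,7,8,9,10} 9  {4,5,6,7,8,9,10} 16
  8 to go: {2,4,5,6,7,8,9,10} 25  {3,4,5,6,7,8,9,10} 16
  9 to go: {2,3,4,5,6,7,8,9,10} 41
  if 0:a drops first: 41 orders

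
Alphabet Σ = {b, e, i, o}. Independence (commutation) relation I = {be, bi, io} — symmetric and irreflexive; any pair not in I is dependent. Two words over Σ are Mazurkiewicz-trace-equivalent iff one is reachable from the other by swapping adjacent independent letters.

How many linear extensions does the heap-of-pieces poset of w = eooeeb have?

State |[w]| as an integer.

3

piece 0:e — minimal
piece 1:o rests on {0:e}
piece 2:o rests on {1:o}
piece 3:e rests on {2:o}
piece 4:e rests on {3:e}
piece 5:b rests on {2:o}
minimal pieces: {0:e}
ways to finish when only these pieces remain (= sum over removing one remaining piece with nothing left below it):
  1 left: {4}→1  {5}→1
  2 left: {3,4}→1  {4,5}→2
  3 left: {3,4,5}→3
  4 left: {2,3,4,5}→3
  placing 0:e first → 3 extensions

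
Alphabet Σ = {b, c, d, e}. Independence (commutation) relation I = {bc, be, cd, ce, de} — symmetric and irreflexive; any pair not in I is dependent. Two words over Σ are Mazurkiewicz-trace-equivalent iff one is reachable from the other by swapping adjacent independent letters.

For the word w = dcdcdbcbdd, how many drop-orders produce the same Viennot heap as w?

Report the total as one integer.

0(d) covers ∅
1(c) covers ∅
2(d) covers 0:d
3(c) covers 1:c
4(d) covers 2:d
5(b) covers 4:d
6(c) covers 3:c
7(b) covers 5:b
8(d) covers 7:b
9(d) covers 8:d
floor of heap: 0:d, 1:c
completions by unplaced set U, small U first (add the entries for U minus each lowest piece of U):
  |U|=1: {6}:1  {9}:1
  |U|=2: {3,6}:1  {6,9}:2  {8,9}:1
  |U|=3: {1,3,6}:1  {3,6,9}:3  {6,8,9}:3  {7,8,9}:1
  |U|=4: {1,3,6,9}:4  {3,6,8,9}:6  {5,7,8,9}:1  {6,7,8,9}:4
  |U|=5: {1,3,6,8,9}:10  {3,6,7,8,9}:10  {4,5,7,8,9}:1  {5,6,7,8,9}:5
  |U|=6: {1,3,6,7,8,9}:20  {2,4,5,7,8,9}:1  {3,5,6,7,8,9}:15  {4,5,6,7,8,9}:6
  |U|=7: {0,2,4,5,7,8,9}:1  {1,3,5,6,7,8,9}:35  {2,4,5,6,7,8,9}:7  {3,4,5,6,7,8,9}:21
  |U|=8: {0,2,4,5,6,7,8,9}:8  {1,3,4,5,6,7,8,9}:56  {2,3,4,5,6,7,8,9}:28
  start at 0(d): 84
  start at 1(c): 36
sum over floor = 120

120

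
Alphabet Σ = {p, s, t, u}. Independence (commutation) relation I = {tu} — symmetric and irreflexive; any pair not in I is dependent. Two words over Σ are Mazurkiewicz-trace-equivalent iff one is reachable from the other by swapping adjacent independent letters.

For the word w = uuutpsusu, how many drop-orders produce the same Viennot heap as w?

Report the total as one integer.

4

0(u) covers ∅
1(u) covers 0:u
2(u) covers 1:u
3(t) covers ∅
4(p) covers 2:u, 3:t
5(s) covers 4:p
6(u) covers 5:s
7(s) covers 6:u
8(u) covers 7:s
floor of heap: 0:u, 3:t
completions by unplaced set U, small U first (add the entries for U minus each lowest piece of U):
  |U|=1: {8}:1
  |U|=2: {7,8}:1
  |U|=3: {6,7,8}:1
  |U|=4: {5,6,7,8}:1
  |U|=5: {4,5,6,7,8}:1
  |U|=6: {2,4,5,6,7,8}:1  {3,4,5,6,7,8}:1
  |U|=7: {1,2,4,5,6,7,8}:1  {2,3,4,5,6,7,8}:2
  start at 0(u): 3
  start at 3(t): 1
sum over floor = 4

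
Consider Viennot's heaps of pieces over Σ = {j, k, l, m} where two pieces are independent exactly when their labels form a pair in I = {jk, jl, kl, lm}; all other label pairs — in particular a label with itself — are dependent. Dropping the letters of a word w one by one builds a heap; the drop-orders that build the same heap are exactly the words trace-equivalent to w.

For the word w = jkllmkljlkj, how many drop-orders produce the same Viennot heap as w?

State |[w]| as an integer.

0(j) covers ∅
1(k) covers ∅
2(l) covers ∅
3(l) covers 2:l
4(m) covers 0:j, 1:k
5(k) covers 4:m
6(l) covers 3:l
7(j) covers 4:m
8(l) covers 6:l
9(k) covers 5:k
10(j) covers 7:j
floor of heap: 0:j, 1:k, 2:l
completions by unplaced set U, small U first (add the entries for U minus each lowest piece of U):
  |U|=1: {8}:1  {9}:1  {10}:1
  |U|=2: {5,9}:1  {6,8}:1  {7,10}:1  {8,9}:2  {8,10}:2  {9,10}:2
  |U|=3: {3,6,8}:1  {5,8,9}:3  {5,9,10}:3  {6,8,9}:3  {6,8,10}:3  {7,8,10}:3  {7,9,10}:3  {8,9,10}:6
  |U|=4: {2,3,6,8}:1  {3,6,8,9}:4  {3,6,8,10}:4  {5,6,8,9}:6  {5,7,9,10}:6  {5,8,9,10}:12  {6,7,8,10}:6  {6,8,9,10}:12  {7,8,9,10}:12
  |U|=5: {2,3,6,8,9}:5  {2,3,6,8,10}:5  {3,5,6,8,9}:10  {3,6,7,8,10}:10  {3,6,8,9,10}:20  {4,5,7,9,10}:6  {5,6,8,9,10}:30  {5,7,8,9,10}:30  {6,7,8,9,10}:30
  |U|=6: {0,4,5,7,9,10}:6  {1,4,5,7,9,10}:6  {2,3,5,6,8,9}:15  {2,3,6,7,8,10}:15  {2,3,6,8,9,10}:30  {3,5,6,8,9,10}:60  {3,6,7,8,9,10}:60  {4,5,7,8,9,10}:36  {5,6,7,8,9,10}:90
  |U|=7: {0,1,4,5,7,9,10}:12  {0,4,5,7,8,9,10}:42  {1,4,5,7,8,9,10}:42  {2,3,5,6,8,9,10}:105  {2,3,6,7,8,9,10}:105  {3,5,6,7,8,9,10}:210  {4,5,6,7,8,9,10}:126
  |U|=8: {0,1,4,5,7,8,9,10}:96  {0,4,5,6,7,8,9,10}:168  {1,4,5,6,7,8,9,10}:168  {2,3,5,6,7,8,9,10}:420  {3,4,5,6,7,8,9,10}:336
  |U|=9: {0,1,4,5,6,7,8,9,10}:432  {0,3,4,5,6,7,8,9,10}:504  {1,3,4,5,6,7,8,9,10}:504  {2,3,4,5,6,7,8,9,10}:756
  start at 0(j): 1260
  start at 1(k): 1260
  start at 2(l): 1440
sum over floor = 3960

3960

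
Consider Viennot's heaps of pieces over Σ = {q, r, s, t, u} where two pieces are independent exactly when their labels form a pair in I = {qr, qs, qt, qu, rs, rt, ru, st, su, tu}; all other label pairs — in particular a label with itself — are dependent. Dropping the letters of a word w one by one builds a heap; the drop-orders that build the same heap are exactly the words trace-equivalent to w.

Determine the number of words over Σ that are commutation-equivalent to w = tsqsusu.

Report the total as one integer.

0(t) covers ∅
1(s) covers ∅
2(q) covers ∅
3(s) covers 1:s
4(u) covers ∅
5(s) covers 3:s
6(u) covers 4:u
floor of heap: 0:t, 1:s, 2:q, 4:u
completions by unplaced set U, small U first (add the entries for U minus each lowest piece of U):
  |U|=1: {0}:1  {2}:1  {5}:1  {6}:1
  |U|=2: {0,2}:2  {0,5}:2  {0,6}:2  {2,5}:2  {2,6}:2  {3,5}:1  {4,6}:1  {5,6}:2
  |U|=3: {0,2,5}:6  {0,2,6}:6  {0,3,5}:3  {0,4,6}:3  {0,5,6}:6  {1,3,5}:1  {2,3,5}:3  {2,4,6}:3  {2,5,6}:6  {3,5,6}:3  {4,5,6}:3
  |U|=4: {0,1,3,5}:4  {0,2,3,5}:12  {0,2,4,6}:12  {0,2,5,6}:24  {0,3,5,6}:12  {0,4,5,6}:12  {1,2,3,5}:4  {1,3,5,6}:4  {2,3,5,6}:12  {2,4,5,6}:12  {3,4,5,6}:6
  |U|=5: {0,1,2,3,5}:20  {0,1,3,5,6}:20  {0,2,3,5,6}:60  {0,2,4,5,6}:60  {0,3,4,5,6}:30  {1,2,3,5,6}:20  {1,3,4,5,6}:10  {2,3,4,5,6}:30
  start at 0(t): 60
  start at 1(s): 180
  start at 2(q): 60
  start at 4(u): 120
sum over floor = 420

420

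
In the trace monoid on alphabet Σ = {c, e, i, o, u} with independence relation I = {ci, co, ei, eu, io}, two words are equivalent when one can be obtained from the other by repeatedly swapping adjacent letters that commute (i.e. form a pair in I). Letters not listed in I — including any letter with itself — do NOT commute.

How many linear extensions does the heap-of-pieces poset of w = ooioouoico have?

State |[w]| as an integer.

drop 0:o onto floor
drop 1:o onto {0:o}
drop 2:i onto floor
drop 3:o onto {1:o}
drop 4:o onto {3:o}
drop 5:u onto {2:i, 4:o}
drop 6:o onto {5:u}
drop 7:i onto {5:u}
drop 8:c onto {5:u}
drop 9:o onto {6:o}
ground layer = {0:o, 2:i}
drop-orders for the pieces not yet dropped (sum over which currently-grounded one goes next):
  1 to go: {7} 1  {8} 1  {9} 1
  2 to go: {6,9} 1  {7,8} 2  {7,9} 2  {8,9} 2
  3 to go: {6,7,9} 3  {6,8,9} 3  {7,8,9} 6
  4 to go: {6,7,8,9} 12
  5 to go: {5,6,7,8,9} 12
  6 to go: {2,5,6,7,8,9} 12  {4,5,6,7,8,9} 12
  7 to go: {2,4,5,6,7,8,9} 24  {3,4,5,6,7,8,9} 12
  8 to go: {1,3,4,5,6,7,8,9} 12  {2,3,4,5,6,7,8,9} 36
  if 0:o drops first: 48 orders
  if 2:i drops first: 12 orders
heap linearizations: 60

60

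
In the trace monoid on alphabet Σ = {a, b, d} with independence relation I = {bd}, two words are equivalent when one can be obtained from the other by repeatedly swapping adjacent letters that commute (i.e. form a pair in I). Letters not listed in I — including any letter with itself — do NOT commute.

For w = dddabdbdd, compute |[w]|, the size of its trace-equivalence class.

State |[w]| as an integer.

10

drop 0:d onto floor
drop 1:d onto {0:d}
drop 2:d onto {1:d}
drop 3:a onto {2:d}
drop 4:b onto {3:a}
drop 5:d onto {3:a}
drop 6:b onto {4:b}
drop 7:d onto {5:d}
drop 8:d onto {7:d}
ground layer = {0:d}
drop-orders for the pieces not yet dropped (sum over which currently-grounded one goes next):
  1 to go: {6} 1  {8} 1
  2 to go: {4,6} 1  {6,8} 2  {7,8} 1
  3 to go: {4,6,8} 3  {5,7,8} 1  {6,7,8} 3
  4 to go: {4,6,7,8} 6  {5,6,7,8} 4
  5 to go: {4,5,6,7,8} 10
  6 to go: {3,4,5,6,7,8} 10
  7 to go: {2,3,4,5,6,7,8} 10
  if 0:d drops first: 10 orders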